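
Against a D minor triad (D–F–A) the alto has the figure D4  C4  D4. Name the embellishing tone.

C4 is a neighbor tone.

The harmony at that moment is D minor triad (D, F, A); C4 is not a chord tone.
It is approached by step down from D4 and left by step up to D4.
Step away and step back to the same note — a neighbor tone (lower neighbor).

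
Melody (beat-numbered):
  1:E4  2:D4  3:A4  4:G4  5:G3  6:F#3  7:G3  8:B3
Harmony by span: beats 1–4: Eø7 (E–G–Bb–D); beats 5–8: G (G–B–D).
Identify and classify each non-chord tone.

A4 (beat 3) — appoggiatura; F#3 (beat 6) — neighbor tone.

The harmony at that moment is E half-diminished seventh chord (E, G, Bb, D); A4 is not a chord tone.
It is approached by leap up from D4 and left by step down to G4.
Leap in, step out — an appoggiatura.
The harmony at that moment is G major triad (G, B, D); F#3 is not a chord tone.
It is approached by step down from G3 and left by step up to G3.
Step away and step back to the same note — a neighbor tone (lower neighbor).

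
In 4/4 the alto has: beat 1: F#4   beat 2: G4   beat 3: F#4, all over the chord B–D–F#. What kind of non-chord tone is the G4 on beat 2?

Upper neighbor tone.

The harmony at that moment is B minor triad (B, D, F#); G4 is not a chord tone.
It is approached by step up from F#4 and left by step down to F#4.
Step away and step back to the same note — a neighbor tone (upper neighbor).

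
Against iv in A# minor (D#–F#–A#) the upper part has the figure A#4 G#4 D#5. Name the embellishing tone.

The harmony at that moment is D# minor triad (D#, F#, A#); G#4 is not a chord tone.
It is approached by step down from A#4 and left by leap up to D#5.
Step in, leap out — an escape tone.

G#4 is an escape tone.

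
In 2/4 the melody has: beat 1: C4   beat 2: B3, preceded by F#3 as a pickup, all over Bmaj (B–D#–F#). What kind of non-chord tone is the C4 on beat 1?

Appoggiatura.

The harmony at that moment is B major triad (B, D#, F#); C4 is not a chord tone.
It is approached by leap up from F#3 and left by step down to B3.
Leap in, step out, metrically accented — an appoggiatura.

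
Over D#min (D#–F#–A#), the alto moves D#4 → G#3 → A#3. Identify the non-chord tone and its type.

The harmony at that moment is D# minor triad (D#, F#, A#); G#3 is not a chord tone.
It is approached by leap down from D#4 and left by step up to A#3.
Leap in, step out — an appoggiatura.

G#3 is an appoggiatura.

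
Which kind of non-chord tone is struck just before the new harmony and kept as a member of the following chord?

Approach: ahead of the chord change (typically by step), so it is dissonant against the current harmony. Departure: none — the same pitch is restated or held and is a chord tone of the new harmony.
Dissonant first, consonant once the harmony catches up: the note simply arrives early — an anticipation. (The reverse timing, consonant first and dissonant after the change, would be a suspension or retardation.)

Anticipation.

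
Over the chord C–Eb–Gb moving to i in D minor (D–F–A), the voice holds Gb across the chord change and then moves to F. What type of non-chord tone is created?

The harmony at that moment is D minor triad (D, F, A); Gb is not a chord tone.
It is held over (the same pitch as the preceding Gb) and left by step down to F.
Held over from the previous chord and resolving down by step — a suspension.

Gb is a suspension.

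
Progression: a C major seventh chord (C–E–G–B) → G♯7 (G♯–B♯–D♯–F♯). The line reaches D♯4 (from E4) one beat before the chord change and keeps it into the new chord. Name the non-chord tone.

The harmony at that moment is C major seventh chord (C, E, G, B); D♯4 is not a chord tone.
It is approached by step down from E4 and then sustained as the same pitch into the next harmony.
Arriving early and becoming a chord tone when the harmony changes — an anticipation.

D♯4 is an anticipation.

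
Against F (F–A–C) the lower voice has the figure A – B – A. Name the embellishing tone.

B is a neighbor tone.

The harmony at that moment is F major triad (F, A, C); B is not a chord tone.
It is approached by step up from A and left by step down to A.
Step away and step back to the same note — a neighbor tone (upper neighbor).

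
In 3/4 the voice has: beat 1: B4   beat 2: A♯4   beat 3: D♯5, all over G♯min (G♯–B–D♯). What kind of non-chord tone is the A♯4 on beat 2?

Escape tone.

The harmony at that moment is G♯ minor triad (G♯, B, D♯); A♯4 is not a chord tone.
It is approached by step down from B4 and left by leap up to D♯5.
Step in, leap out, on a weak beat — an escape tone.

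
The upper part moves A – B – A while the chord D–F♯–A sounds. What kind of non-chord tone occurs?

B is a neighbor tone.

The harmony at that moment is D major triad (D, F♯, A); B is not a chord tone.
It is approached by step up from A and left by step down to A.
Step away and step back to the same note — a neighbor tone (upper neighbor).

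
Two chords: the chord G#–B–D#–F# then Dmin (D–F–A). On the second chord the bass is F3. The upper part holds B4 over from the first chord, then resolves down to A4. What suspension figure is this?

At the second chord the bass is F3. The suspended B4 lies a fourth above the bass; after resolving down by step to A4, the interval above the bass becomes a third.
Suspension figures are named by those two intervals: 4–3.

4–3 suspension.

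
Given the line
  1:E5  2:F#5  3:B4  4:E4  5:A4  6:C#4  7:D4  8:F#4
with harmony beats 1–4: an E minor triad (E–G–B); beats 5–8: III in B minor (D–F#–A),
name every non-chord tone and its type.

The harmony at that moment is E minor triad (E, G, B); F#5 is not a chord tone.
It is approached by step up from E5 and left by leap down to B4.
Step in, leap out — an escape tone.
The harmony at that moment is D major triad (D, F#, A); C#4 is not a chord tone.
It is approached by leap down from A4 and left by step up to D4.
Leap in, step out — an appoggiatura.

F#5 (beat 2) — escape tone; C#4 (beat 6) — appoggiatura.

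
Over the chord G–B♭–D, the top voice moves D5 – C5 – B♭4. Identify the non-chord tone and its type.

The harmony at that moment is G minor triad (G, B♭, D); C5 is not a chord tone.
It is approached by step down from D5 and left by step down to B♭4.
Step in, step out in the same direction — a passing tone.

C5 is a passing tone.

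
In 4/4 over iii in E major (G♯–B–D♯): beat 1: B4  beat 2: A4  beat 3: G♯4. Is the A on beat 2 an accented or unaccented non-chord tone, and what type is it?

The harmony at that moment is G♯ minor triad (G♯, B, D♯); A4 is not a chord tone.
It is approached by step down from B4 and left by step down to G♯4.
Step in, step out in the same direction — a passing tone.
It falls on a weak beat, so it is unaccented.

Unaccented passing tone.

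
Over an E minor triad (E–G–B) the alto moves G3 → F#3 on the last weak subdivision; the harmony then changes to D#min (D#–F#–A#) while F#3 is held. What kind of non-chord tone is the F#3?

F#3 is an anticipation.

The harmony at that moment is E minor triad (E, G, B); F#3 is not a chord tone.
It is approached by step down from G3 and then sustained as the same pitch into the next harmony.
Arriving early and becoming a chord tone when the harmony changes — an anticipation.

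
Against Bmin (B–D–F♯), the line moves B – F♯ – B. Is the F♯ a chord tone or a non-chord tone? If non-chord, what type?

Chord tone (the fifth of B minor triad).

B minor triad contains B, D, F♯; F♯ is the fifth, so it is a chord tone.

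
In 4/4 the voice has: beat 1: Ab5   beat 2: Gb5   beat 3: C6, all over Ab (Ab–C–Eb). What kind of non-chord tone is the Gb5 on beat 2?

Escape tone.

The harmony at that moment is Ab major triad (Ab, C, Eb); Gb5 is not a chord tone.
It is approached by step down from Ab5 and left by leap up to C6.
Step in, leap out, on a weak beat — an escape tone.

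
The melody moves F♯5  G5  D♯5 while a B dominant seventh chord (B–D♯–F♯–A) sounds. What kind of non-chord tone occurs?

The harmony at that moment is B dominant seventh chord (B, D♯, F♯, A); G5 is not a chord tone.
It is approached by step up from F♯5 and left by leap down to D♯5.
Step in, leap out — an escape tone.

G5 is an escape tone.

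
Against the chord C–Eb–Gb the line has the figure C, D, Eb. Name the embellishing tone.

The harmony at that moment is C diminished triad (C, Eb, Gb); D is not a chord tone.
It is approached by step up from C and left by step up to Eb.
Step in, step out in the same direction — a passing tone.

D is a passing tone.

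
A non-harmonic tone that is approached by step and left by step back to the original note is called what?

Neighbor tone.

Approach: by step. Departure: by step in the opposite direction, back to the starting pitch.
Stepwise on both sides but reversing to return to the same chord tone — a neighbor tone. (Had it continued onward in the same direction it would be a passing tone instead.)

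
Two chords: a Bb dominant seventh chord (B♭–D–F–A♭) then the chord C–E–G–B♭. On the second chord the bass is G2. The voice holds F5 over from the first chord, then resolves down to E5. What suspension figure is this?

7–6 suspension.

At the second chord the bass is G2. The suspended F5 lies a seventh above the bass; after resolving down by step to E5, the interval above the bass becomes a sixth.
Suspension figures are named by those two intervals: 7–6.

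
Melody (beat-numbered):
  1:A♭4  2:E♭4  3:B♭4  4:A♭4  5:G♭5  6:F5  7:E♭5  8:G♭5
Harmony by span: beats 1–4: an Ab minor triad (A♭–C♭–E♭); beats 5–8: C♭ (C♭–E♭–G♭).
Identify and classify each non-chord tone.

The harmony at that moment is A♭ minor triad (A♭, C♭, E♭); B♭4 is not a chord tone.
It is approached by leap up from E♭4 and left by step down to A♭4.
Leap in, step out — an appoggiatura.
The harmony at that moment is C♭ major triad (C♭, E♭, G♭); F5 is not a chord tone.
It is approached by step down from G♭5 and left by step down to E♭5.
Step in, step out in the same direction — a passing tone.

B♭4 (beat 3) — appoggiatura; F5 (beat 6) — passing tone.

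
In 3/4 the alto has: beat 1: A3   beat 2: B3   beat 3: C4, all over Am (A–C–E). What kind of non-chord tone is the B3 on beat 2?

Passing tone.

The harmony at that moment is A minor triad (A, C, E); B3 is not a chord tone.
It is approached by step up from A3 and left by step up to C4.
Step in, step out in the same direction — a passing tone.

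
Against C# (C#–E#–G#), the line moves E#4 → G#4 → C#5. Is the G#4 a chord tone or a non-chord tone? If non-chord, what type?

C# major triad contains C#, E#, G#; G# is the fifth, so it is a chord tone.

Chord tone (the fifth of C# major triad).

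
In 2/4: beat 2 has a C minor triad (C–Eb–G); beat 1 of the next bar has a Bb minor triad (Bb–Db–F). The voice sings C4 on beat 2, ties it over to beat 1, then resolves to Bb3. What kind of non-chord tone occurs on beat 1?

The harmony at that moment is Bb minor triad (Bb, Db, F); C4 is not a chord tone.
It is held over (the same pitch as the preceding C4) and left by step down to Bb3.
Held over from the previous chord and resolving down by step — a suspension.

Suspension.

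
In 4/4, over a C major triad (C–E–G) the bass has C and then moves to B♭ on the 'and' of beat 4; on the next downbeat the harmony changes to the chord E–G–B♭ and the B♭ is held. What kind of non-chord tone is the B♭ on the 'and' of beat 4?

Anticipation.

The harmony at that moment is C major triad (C, E, G); B♭ is not a chord tone.
It is approached by step down from C and then sustained as the same pitch into the next harmony.
Arriving early and becoming a chord tone when the harmony changes — an anticipation.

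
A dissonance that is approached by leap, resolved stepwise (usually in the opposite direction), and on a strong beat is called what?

Approach: by leap. Departure: by step. Metric position: strong.
Leap in, step out, in a metrically strong position — an appoggiatura. (It is the mirror image of the escape tone, which steps in and leaps out from a weak position.)

Appoggiatura.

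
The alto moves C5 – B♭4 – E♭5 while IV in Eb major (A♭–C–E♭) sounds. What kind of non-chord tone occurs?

B♭4 is an escape tone.

The harmony at that moment is A♭ major triad (A♭, C, E♭); B♭4 is not a chord tone.
It is approached by step down from C5 and left by leap up to E♭5.
Step in, leap out — an escape tone.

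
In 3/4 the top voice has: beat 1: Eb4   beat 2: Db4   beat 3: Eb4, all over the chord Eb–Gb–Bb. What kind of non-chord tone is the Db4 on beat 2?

Lower neighbor tone.

The harmony at that moment is Eb minor triad (Eb, Gb, Bb); Db4 is not a chord tone.
It is approached by step down from Eb4 and left by step up to Eb4.
Step away and step back to the same note — a neighbor tone (lower neighbor).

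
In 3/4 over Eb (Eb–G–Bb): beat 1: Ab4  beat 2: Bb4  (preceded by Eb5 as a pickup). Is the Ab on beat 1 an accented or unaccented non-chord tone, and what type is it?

The harmony at that moment is Eb major triad (Eb, G, Bb); Ab4 is not a chord tone.
It is approached by leap down from Eb5 and left by step up to Bb4.
Leap in, step out — an appoggiatura.
It falls on the downbeat, so it is accented.

Accented appoggiatura.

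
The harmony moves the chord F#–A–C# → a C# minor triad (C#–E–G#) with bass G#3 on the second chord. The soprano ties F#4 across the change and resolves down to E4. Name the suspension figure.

7–6 suspension.

At the second chord the bass is G#3. The suspended F#4 lies a seventh above the bass; after resolving down by step to E4, the interval above the bass becomes a sixth.
Suspension figures are named by those two intervals: 7–6.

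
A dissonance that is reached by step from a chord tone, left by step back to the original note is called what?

Approach: by step. Departure: by step in the opposite direction, back to the starting pitch.
Stepwise on both sides but reversing to return to the same chord tone — a neighbor tone. (Had it continued onward in the same direction it would be a passing tone instead.)

Neighbor tone.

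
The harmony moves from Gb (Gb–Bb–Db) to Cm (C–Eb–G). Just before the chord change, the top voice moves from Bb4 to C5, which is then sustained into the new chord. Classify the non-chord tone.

The harmony at that moment is Gb major triad (Gb, Bb, Db); C5 is not a chord tone.
It is approached by step up from Bb4 and then sustained as the same pitch into the next harmony.
Arriving early and becoming a chord tone when the harmony changes — an anticipation.

C5 is an anticipation.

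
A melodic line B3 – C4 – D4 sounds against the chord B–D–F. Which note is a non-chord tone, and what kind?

The harmony at that moment is B diminished triad (B, D, F); C4 is not a chord tone.
It is approached by step up from B3 and left by step up to D4.
Step in, step out in the same direction — a passing tone.

C4 is a passing tone.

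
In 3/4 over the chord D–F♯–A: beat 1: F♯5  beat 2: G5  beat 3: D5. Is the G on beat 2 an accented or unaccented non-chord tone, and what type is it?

The harmony at that moment is D major triad (D, F♯, A); G5 is not a chord tone.
It is approached by step up from F♯5 and left by leap down to D5.
Step in, leap out — an escape tone.
It falls on a weak beat, so it is unaccented.

Unaccented escape tone.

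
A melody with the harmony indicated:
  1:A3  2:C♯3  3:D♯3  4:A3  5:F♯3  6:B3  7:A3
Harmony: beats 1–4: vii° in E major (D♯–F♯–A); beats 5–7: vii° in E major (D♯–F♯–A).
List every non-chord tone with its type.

C♯3 (beat 2) — appoggiatura; B3 (beat 6) — appoggiatura.

The harmony at that moment is D♯ diminished triad (D♯, F♯, A); C♯3 is not a chord tone.
It is approached by leap down from A3 and left by step up to D♯3.
Leap in, step out — an appoggiatura.
The harmony at that moment is D♯ diminished triad (D♯, F♯, A); B3 is not a chord tone.
It is approached by leap up from F♯3 and left by step down to A3.
Leap in, step out — an appoggiatura.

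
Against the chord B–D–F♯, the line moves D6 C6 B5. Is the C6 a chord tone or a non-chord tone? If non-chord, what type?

The harmony at that moment is B minor triad (B, D, F♯); C6 is not a chord tone.
It is approached by step down from D6 and left by step down to B5.
Step in, step out in the same direction — a passing tone.

Non-chord tone — a passing tone.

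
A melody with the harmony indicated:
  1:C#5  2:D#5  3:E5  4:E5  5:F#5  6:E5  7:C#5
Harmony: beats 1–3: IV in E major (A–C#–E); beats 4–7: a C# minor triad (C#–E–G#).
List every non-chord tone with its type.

D#5 (beat 2) — passing tone; F#5 (beat 5) — neighbor tone.

The harmony at that moment is A major triad (A, C#, E); D#5 is not a chord tone.
It is approached by step up from C#5 and left by step up to E5.
Step in, step out in the same direction — a passing tone.
The harmony at that moment is C# minor triad (C#, E, G#); F#5 is not a chord tone.
It is approached by step up from E5 and left by step down to E5.
Step away and step back to the same note — a neighbor tone (upper neighbor).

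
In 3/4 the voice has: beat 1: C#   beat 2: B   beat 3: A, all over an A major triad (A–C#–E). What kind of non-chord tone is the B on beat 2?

The harmony at that moment is A major triad (A, C#, E); B is not a chord tone.
It is approached by step down from C# and left by step down to A.
Step in, step out in the same direction — a passing tone.

Passing tone.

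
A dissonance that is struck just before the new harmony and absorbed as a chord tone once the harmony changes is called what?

Approach: ahead of the chord change (typically by step), so it is dissonant against the current harmony. Departure: none — the same pitch is restated or held and is a chord tone of the new harmony.
Dissonant first, consonant once the harmony catches up: the note simply arrives early — an anticipation. (The reverse timing, consonant first and dissonant after the change, would be a suspension or retardation.)

Anticipation.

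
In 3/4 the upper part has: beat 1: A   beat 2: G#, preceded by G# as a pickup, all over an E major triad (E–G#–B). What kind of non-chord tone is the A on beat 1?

Upper neighbor tone.

The harmony at that moment is E major triad (E, G#, B); A is not a chord tone.
It is approached by step up from G# and left by step down to G#.
Step away and step back to the same note — a neighbor tone (upper neighbor).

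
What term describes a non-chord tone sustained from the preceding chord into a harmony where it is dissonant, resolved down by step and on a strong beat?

Approach: by preparation — the pitch is first a chord tone, then held (tied or repeated) while the harmony changes under it. Departure: down by step. Metric position: strong.
A prepared dissonance that resolves downward by step — a suspension. (The same figure resolving upward would be a retardation.)

Suspension.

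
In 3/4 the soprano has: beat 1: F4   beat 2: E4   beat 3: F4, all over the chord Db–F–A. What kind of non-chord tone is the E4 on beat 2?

Lower neighbor tone.

The harmony at that moment is Db augmented triad (Db, F, A); E4 is not a chord tone.
It is approached by step down from F4 and left by step up to F4.
Step away and step back to the same note — a neighbor tone (lower neighbor).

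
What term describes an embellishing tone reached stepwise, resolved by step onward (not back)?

Approach: by step. Departure: by step, continuing in the same direction.
Stepwise on both sides with no change of direction means the note fills in the space between two different chord tones — a passing tone. (Had it turned back to its starting note it would be a neighbor tone instead.)

Passing tone.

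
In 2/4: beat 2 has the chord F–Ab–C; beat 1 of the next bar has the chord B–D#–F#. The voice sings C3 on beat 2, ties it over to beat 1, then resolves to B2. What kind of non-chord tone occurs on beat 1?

The harmony at that moment is B major triad (B, D#, F#); C3 is not a chord tone.
It is held over (the same pitch as the preceding C3) and left by step down to B2.
Held over from the previous chord and resolving down by step — a suspension.

Suspension.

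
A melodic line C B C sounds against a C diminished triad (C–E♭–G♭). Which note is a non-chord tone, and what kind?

The harmony at that moment is C diminished triad (C, E♭, G♭); B is not a chord tone.
It is approached by step down from C and left by step up to C.
Step away and step back to the same note — a neighbor tone (lower neighbor).

B is a neighbor tone.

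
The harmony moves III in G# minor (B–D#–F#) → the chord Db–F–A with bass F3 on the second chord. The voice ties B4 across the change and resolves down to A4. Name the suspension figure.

At the second chord the bass is F3. The suspended B4 lies a fourth above the bass; after resolving down by step to A4, the interval above the bass becomes a third.
Suspension figures are named by those two intervals: 4–3.

4–3 suspension.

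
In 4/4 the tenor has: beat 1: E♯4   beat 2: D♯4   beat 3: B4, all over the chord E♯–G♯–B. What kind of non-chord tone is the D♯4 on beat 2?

The harmony at that moment is E♯ diminished triad (E♯, G♯, B); D♯4 is not a chord tone.
It is approached by step down from E♯4 and left by leap up to B4.
Step in, leap out, on a weak beat — an escape tone.

Escape tone.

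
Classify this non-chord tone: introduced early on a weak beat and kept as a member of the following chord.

Approach: ahead of the chord change (typically by step), so it is dissonant against the current harmony. Departure: none — the same pitch is restated or held and is a chord tone of the new harmony.
Dissonant first, consonant once the harmony catches up: the note simply arrives early — an anticipation. (The reverse timing, consonant first and dissonant after the change, would be a suspension or retardation.)

Anticipation.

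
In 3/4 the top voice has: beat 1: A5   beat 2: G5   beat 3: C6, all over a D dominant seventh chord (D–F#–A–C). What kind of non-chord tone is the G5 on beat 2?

The harmony at that moment is D dominant seventh chord (D, F#, A, C); G5 is not a chord tone.
It is approached by step down from A5 and left by leap up to C6.
Step in, leap out, on a weak beat — an escape tone.

Escape tone.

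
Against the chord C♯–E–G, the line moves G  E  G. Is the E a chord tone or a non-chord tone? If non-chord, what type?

C# diminished triad contains C♯, E, G; E is the third, so it is a chord tone.

Chord tone (the third of C# diminished triad).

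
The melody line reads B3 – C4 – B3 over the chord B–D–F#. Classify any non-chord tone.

C4 is a neighbor tone.

The harmony at that moment is B minor triad (B, D, F#); C4 is not a chord tone.
It is approached by step up from B3 and left by step down to B3.
Step away and step back to the same note — a neighbor tone (upper neighbor).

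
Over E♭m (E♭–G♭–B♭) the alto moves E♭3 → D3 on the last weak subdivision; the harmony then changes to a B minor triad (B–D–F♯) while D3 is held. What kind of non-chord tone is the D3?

The harmony at that moment is E♭ minor triad (E♭, G♭, B♭); D3 is not a chord tone.
It is approached by step down from E♭3 and then sustained as the same pitch into the next harmony.
Arriving early and becoming a chord tone when the harmony changes — an anticipation.

D3 is an anticipation.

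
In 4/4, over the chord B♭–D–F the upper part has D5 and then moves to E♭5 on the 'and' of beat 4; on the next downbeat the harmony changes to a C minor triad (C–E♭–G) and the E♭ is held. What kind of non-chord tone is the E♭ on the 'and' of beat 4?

The harmony at that moment is B♭ major triad (B♭, D, F); E♭5 is not a chord tone.
It is approached by step up from D5 and then sustained as the same pitch into the next harmony.
Arriving early and becoming a chord tone when the harmony changes — an anticipation.

Anticipation.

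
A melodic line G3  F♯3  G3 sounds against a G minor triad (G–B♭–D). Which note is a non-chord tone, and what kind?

F♯3 is a neighbor tone.

The harmony at that moment is G minor triad (G, B♭, D); F♯3 is not a chord tone.
It is approached by step down from G3 and left by step up to G3.
Step away and step back to the same note — a neighbor tone (lower neighbor).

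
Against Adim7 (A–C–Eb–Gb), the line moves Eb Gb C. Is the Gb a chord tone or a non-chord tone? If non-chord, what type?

A diminished seventh chord contains A, C, Eb, Gb; Gb is the seventh, so it is a chord tone.

Chord tone (the seventh of A diminished seventh chord).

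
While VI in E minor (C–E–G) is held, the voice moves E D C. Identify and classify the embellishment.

The harmony at that moment is C major triad (C, E, G); D is not a chord tone.
It is approached by step down from E and left by step down to C.
Step in, step out in the same direction — a passing tone.

D is a passing tone.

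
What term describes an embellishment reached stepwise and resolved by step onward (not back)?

Approach: by step. Departure: by step, continuing in the same direction.
Stepwise on both sides with no change of direction means the note fills in the space between two different chord tones — a passing tone. (Had it turned back to its starting note it would be a neighbor tone instead.)

Passing tone.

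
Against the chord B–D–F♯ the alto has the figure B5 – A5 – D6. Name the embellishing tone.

The harmony at that moment is B minor triad (B, D, F♯); A5 is not a chord tone.
It is approached by step down from B5 and left by leap up to D6.
Step in, leap out — an escape tone.

A5 is an escape tone.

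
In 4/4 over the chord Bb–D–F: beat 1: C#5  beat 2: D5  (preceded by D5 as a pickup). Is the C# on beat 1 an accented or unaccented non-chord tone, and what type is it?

The harmony at that moment is Bb major triad (Bb, D, F); C#5 is not a chord tone.
It is approached by step down from D5 and left by step up to D5.
Step away and step back to the same note — a neighbor tone (lower neighbor).
It falls on the downbeat, so it is accented.

Accented neighbor tone.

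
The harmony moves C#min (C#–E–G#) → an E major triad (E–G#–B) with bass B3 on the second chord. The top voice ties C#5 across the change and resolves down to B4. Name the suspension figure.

9–8 suspension.

At the second chord the bass is B3. The suspended C#5 lies a ninth above the bass; after resolving down by step to B4, the interval above the bass becomes an octave.
Suspension figures are named by those two intervals: 9–8.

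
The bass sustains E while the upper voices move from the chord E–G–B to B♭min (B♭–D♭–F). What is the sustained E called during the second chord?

Pedal tone (pedal point).

The harmony at that moment is B♭ minor triad (B♭, D♭, F); E is not a chord tone.
It is held over (the same pitch as the preceding E) and then sustained as the same pitch into the next harmony.
Sustained through a change of harmony — a pedal tone.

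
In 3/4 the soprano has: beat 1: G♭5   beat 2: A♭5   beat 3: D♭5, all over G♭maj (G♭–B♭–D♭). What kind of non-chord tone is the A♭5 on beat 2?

Escape tone.

The harmony at that moment is G♭ major triad (G♭, B♭, D♭); A♭5 is not a chord tone.
It is approached by step up from G♭5 and left by leap down to D♭5.
Step in, leap out, on a weak beat — an escape tone.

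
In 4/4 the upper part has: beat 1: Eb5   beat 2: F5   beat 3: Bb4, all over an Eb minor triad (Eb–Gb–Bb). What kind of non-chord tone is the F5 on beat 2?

The harmony at that moment is Eb minor triad (Eb, Gb, Bb); F5 is not a chord tone.
It is approached by step up from Eb5 and left by leap down to Bb4.
Step in, leap out, on a weak beat — an escape tone.

Escape tone.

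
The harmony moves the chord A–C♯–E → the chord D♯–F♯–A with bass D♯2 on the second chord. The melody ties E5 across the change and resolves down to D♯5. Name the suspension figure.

At the second chord the bass is D♯2. The suspended E5 lies a ninth above the bass; after resolving down by step to D♯5, the interval above the bass becomes an octave.
Suspension figures are named by those two intervals: 9–8.

9–8 suspension.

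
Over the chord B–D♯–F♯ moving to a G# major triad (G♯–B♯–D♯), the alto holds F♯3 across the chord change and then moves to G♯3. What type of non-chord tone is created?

The harmony at that moment is G♯ major triad (G♯, B♯, D♯); F♯3 is not a chord tone.
It is held over (the same pitch as the preceding F♯3) and left by step up to G♯3.
Held over from the previous chord and resolving up by step — a retardation.

F♯3 is a retardation.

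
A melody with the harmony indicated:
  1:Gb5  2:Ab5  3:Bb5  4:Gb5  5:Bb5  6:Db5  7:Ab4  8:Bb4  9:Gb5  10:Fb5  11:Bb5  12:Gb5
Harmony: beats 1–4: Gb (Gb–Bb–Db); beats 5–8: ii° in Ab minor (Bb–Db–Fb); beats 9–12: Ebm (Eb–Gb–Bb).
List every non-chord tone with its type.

Ab5 (beat 2) — passing tone; Ab4 (beat 7) — appoggiatura; Fb5 (beat 10) — escape tone.

The harmony at that moment is Gb major triad (Gb, Bb, Db); Ab5 is not a chord tone.
It is approached by step up from Gb5 and left by step up to Bb5.
Step in, step out in the same direction — a passing tone.
The harmony at that moment is Bb diminished triad (Bb, Db, Fb); Ab4 is not a chord tone.
It is approached by leap down from Db5 and left by step up to Bb4.
Leap in, step out — an appoggiatura.
The harmony at that moment is Eb minor triad (Eb, Gb, Bb); Fb5 is not a chord tone.
It is approached by step down from Gb5 and left by leap up to Bb5.
Step in, leap out — an escape tone.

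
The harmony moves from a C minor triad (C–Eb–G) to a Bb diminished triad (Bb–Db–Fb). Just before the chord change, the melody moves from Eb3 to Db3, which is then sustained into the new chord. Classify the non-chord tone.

Db3 is an anticipation.

The harmony at that moment is C minor triad (C, Eb, G); Db3 is not a chord tone.
It is approached by step down from Eb3 and then sustained as the same pitch into the next harmony.
Arriving early and becoming a chord tone when the harmony changes — an anticipation.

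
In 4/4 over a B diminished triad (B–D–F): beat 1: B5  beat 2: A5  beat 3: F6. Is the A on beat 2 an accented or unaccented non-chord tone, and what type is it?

The harmony at that moment is B diminished triad (B, D, F); A5 is not a chord tone.
It is approached by step down from B5 and left by leap up to F6.
Step in, leap out — an escape tone.
It falls on a weak beat, so it is unaccented.

Unaccented escape tone.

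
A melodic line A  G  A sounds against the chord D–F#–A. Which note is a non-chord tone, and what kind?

The harmony at that moment is D major triad (D, F#, A); G is not a chord tone.
It is approached by step down from A and left by step up to A.
Step away and step back to the same note — a neighbor tone (lower neighbor).

G is a neighbor tone.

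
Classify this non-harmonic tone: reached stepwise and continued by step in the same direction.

Approach: by step. Departure: by step, continuing in the same direction.
Stepwise on both sides with no change of direction means the note fills in the space between two different chord tones — a passing tone. (Had it turned back to its starting note it would be a neighbor tone instead.)

Passing tone.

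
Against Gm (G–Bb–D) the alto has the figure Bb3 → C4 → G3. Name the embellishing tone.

C4 is an escape tone.

The harmony at that moment is G minor triad (G, Bb, D); C4 is not a chord tone.
It is approached by step up from Bb3 and left by leap down to G3.
Step in, leap out — an escape tone.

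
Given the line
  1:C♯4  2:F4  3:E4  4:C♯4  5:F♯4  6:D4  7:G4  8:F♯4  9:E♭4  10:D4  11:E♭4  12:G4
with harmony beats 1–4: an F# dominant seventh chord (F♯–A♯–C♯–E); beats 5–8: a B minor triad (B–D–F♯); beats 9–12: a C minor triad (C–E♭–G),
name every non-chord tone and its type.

The harmony at that moment is F♯ dominant seventh chord (F♯, A♯, C♯, E); F4 is not a chord tone.
It is approached by leap up from C♯4 and left by step down to E4.
Leap in, step out — an appoggiatura.
The harmony at that moment is B minor triad (B, D, F♯); G4 is not a chord tone.
It is approached by leap up from D4 and left by step down to F♯4.
Leap in, step out — an appoggiatura.
The harmony at that moment is C minor triad (C, E♭, G); D4 is not a chord tone.
It is approached by step down from E♭4 and left by step up to E♭4.
Step away and step back to the same note — a neighbor tone (lower neighbor).

F4 (beat 2) — appoggiatura; G4 (beat 7) — appoggiatura; D4 (beat 10) — neighbor tone.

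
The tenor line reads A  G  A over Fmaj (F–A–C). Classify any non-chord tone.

The harmony at that moment is F major triad (F, A, C); G is not a chord tone.
It is approached by step down from A and left by step up to A.
Step away and step back to the same note — a neighbor tone (lower neighbor).

G is a neighbor tone.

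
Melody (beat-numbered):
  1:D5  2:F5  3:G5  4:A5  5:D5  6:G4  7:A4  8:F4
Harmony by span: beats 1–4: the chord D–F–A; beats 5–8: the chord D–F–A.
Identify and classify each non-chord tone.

G5 (beat 3) — passing tone; G4 (beat 6) — appoggiatura.

The harmony at that moment is D minor triad (D, F, A); G5 is not a chord tone.
It is approached by step up from F5 and left by step up to A5.
Step in, step out in the same direction — a passing tone.
The harmony at that moment is D minor triad (D, F, A); G4 is not a chord tone.
It is approached by leap down from D5 and left by step up to A4.
Leap in, step out — an appoggiatura.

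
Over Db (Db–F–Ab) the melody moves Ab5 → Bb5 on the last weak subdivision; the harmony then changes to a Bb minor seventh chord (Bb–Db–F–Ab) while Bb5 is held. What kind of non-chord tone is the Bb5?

The harmony at that moment is Db major triad (Db, F, Ab); Bb5 is not a chord tone.
It is approached by step up from Ab5 and then sustained as the same pitch into the next harmony.
Arriving early and becoming a chord tone when the harmony changes — an anticipation.

Bb5 is an anticipation.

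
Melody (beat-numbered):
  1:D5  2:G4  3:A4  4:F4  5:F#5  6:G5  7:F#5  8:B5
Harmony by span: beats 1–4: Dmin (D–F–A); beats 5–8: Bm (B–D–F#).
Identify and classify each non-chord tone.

The harmony at that moment is D minor triad (D, F, A); G4 is not a chord tone.
It is approached by leap down from D5 and left by step up to A4.
Leap in, step out — an appoggiatura.
The harmony at that moment is B minor triad (B, D, F#); G5 is not a chord tone.
It is approached by step up from F#5 and left by step down to F#5.
Step away and step back to the same note — a neighbor tone (upper neighbor).

G4 (beat 2) — appoggiatura; G5 (beat 6) — neighbor tone.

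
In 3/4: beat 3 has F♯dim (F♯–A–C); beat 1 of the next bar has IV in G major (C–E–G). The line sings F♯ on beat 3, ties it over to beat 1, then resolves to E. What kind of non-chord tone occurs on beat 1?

The harmony at that moment is C major triad (C, E, G); F♯ is not a chord tone.
It is held over (the same pitch as the preceding F♯) and left by step down to E.
Held over from the previous chord and resolving down by step — a suspension.

Suspension.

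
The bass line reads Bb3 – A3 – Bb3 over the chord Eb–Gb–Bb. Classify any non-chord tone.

A3 is a neighbor tone.

The harmony at that moment is Eb minor triad (Eb, Gb, Bb); A3 is not a chord tone.
It is approached by step down from Bb3 and left by step up to Bb3.
Step away and step back to the same note — a neighbor tone (lower neighbor).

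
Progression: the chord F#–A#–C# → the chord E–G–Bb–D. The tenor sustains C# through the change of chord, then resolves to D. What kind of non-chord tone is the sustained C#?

C# is a retardation.

The harmony at that moment is E half-diminished seventh chord (E, G, Bb, D); C# is not a chord tone.
It is held over (the same pitch as the preceding C#) and left by step up to D.
Held over from the previous chord and resolving up by step — a retardation.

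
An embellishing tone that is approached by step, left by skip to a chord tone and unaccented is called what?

Escape tone.

Approach: by step. Departure: by leap. Metric position: weak.
Step in, leap out, from a weak position — an escape tone (échappée). (It is the mirror image of the appoggiatura, which leaps in and steps out on a strong beat.)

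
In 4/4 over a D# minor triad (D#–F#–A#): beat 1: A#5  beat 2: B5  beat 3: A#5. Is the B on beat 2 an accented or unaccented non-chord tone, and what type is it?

The harmony at that moment is D# minor triad (D#, F#, A#); B5 is not a chord tone.
It is approached by step up from A#5 and left by step down to A#5.
Step away and step back to the same note — a neighbor tone (upper neighbor).
It falls on a weak beat, so it is unaccented.

Unaccented neighbor tone.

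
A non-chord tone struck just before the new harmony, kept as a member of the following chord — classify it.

Approach: ahead of the chord change (typically by step), so it is dissonant against the current harmony. Departure: none — the same pitch is restated or held and is a chord tone of the new harmony.
Dissonant first, consonant once the harmony catches up: the note simply arrives early — an anticipation. (The reverse timing, consonant first and dissonant after the change, would be a suspension or retardation.)

Anticipation.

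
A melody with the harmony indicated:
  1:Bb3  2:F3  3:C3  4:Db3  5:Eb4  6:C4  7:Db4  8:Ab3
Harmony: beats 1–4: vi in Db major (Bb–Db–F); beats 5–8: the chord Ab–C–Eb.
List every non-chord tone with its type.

The harmony at that moment is Bb minor triad (Bb, Db, F); C3 is not a chord tone.
It is approached by leap down from F3 and left by step up to Db3.
Leap in, step out — an appoggiatura.
The harmony at that moment is Ab major triad (Ab, C, Eb); Db4 is not a chord tone.
It is approached by step up from C4 and left by leap down to Ab3.
Step in, leap out — an escape tone.

C3 (beat 3) — appoggiatura; Db4 (beat 7) — escape tone.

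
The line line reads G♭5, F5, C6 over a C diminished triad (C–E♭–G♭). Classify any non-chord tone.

The harmony at that moment is C diminished triad (C, E♭, G♭); F5 is not a chord tone.
It is approached by step down from G♭5 and left by leap up to C6.
Step in, leap out — an escape tone.

F5 is an escape tone.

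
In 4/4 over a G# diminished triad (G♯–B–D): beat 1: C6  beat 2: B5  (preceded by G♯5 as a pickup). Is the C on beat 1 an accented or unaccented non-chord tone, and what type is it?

The harmony at that moment is G♯ diminished triad (G♯, B, D); C6 is not a chord tone.
It is approached by leap up from G♯5 and left by step down to B5.
Leap in, step out — an appoggiatura.
It falls on the downbeat, so it is accented.

Accented appoggiatura.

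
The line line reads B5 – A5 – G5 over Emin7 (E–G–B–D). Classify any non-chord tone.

A5 is a passing tone.

The harmony at that moment is E minor seventh chord (E, G, B, D); A5 is not a chord tone.
It is approached by step down from B5 and left by step down to G5.
Step in, step out in the same direction — a passing tone.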